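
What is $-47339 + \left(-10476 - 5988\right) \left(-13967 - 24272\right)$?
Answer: $629519557$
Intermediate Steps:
$-47339 + \left(-10476 - 5988\right) \left(-13967 - 24272\right) = -47339 - -629566896 = -47339 + 629566896 = 629519557$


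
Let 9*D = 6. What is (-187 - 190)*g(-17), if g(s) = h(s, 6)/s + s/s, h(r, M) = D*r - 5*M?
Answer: -65975/51 ≈ -1293.6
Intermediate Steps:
D = ⅔ (D = (⅑)*6 = ⅔ ≈ 0.66667)
h(r, M) = -5*M + 2*r/3 (h(r, M) = 2*r/3 - 5*M = -5*M + 2*r/3)
g(s) = 1 + (-30 + 2*s/3)/s (g(s) = (-5*6 + 2*s/3)/s + s/s = (-30 + 2*s/3)/s + 1 = 1 + (-30 + 2*s/3)/s)
(-187 - 190)*g(-17) = (-187 - 190)*(5/3 - 30/(-17)) = -377*(5/3 - 30*(-1/17)) = -377*(5/3 + 30/17) = -377*175/51 = -65975/51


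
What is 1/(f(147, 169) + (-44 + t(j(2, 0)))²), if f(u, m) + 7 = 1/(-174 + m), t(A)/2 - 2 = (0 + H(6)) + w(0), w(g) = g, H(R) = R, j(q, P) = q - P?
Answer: 5/3884 ≈ 0.0012873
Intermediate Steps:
t(A) = 16 (t(A) = 4 + 2*((0 + 6) + 0) = 4 + 2*(6 + 0) = 4 + 2*6 = 4 + 12 = 16)
f(u, m) = -7 + 1/(-174 + m)
1/(f(147, 169) + (-44 + t(j(2, 0)))²) = 1/((1219 - 7*169)/(-174 + 169) + (-44 + 16)²) = 1/((1219 - 1183)/(-5) + (-28)²) = 1/(-⅕*36 + 784) = 1/(-36/5 + 784) = 1/(3884/5) = 5/3884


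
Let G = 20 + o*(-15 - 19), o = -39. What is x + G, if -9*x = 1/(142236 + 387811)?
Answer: 6420989357/4770423 ≈ 1346.0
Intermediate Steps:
x = -1/4770423 (x = -1/(9*(142236 + 387811)) = -⅑/530047 = -⅑*1/530047 = -1/4770423 ≈ -2.0963e-7)
G = 1346 (G = 20 - 39*(-15 - 19) = 20 - 39*(-34) = 20 + 1326 = 1346)
x + G = -1/4770423 + 1346 = 6420989357/4770423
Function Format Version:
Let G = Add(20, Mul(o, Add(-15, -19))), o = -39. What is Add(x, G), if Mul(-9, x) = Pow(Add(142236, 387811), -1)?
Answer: Rational(6420989357, 4770423) ≈ 1346.0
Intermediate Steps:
x = Rational(-1, 4770423) (x = Mul(Rational(-1, 9), Pow(Add(142236, 387811), -1)) = Mul(Rational(-1, 9), Pow(530047, -1)) = Mul(Rational(-1, 9), Rational(1, 530047)) = Rational(-1, 4770423) ≈ -2.0963e-7)
G = 1346 (G = Add(20, Mul(-39, Add(-15, -19))) = Add(20, Mul(-39, -34)) = Add(20, 1326) = 1346)
Add(x, G) = Add(Rational(-1, 4770423), 1346) = Rational(6420989357, 4770423)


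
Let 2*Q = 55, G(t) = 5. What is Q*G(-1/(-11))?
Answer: 275/2 ≈ 137.50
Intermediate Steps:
Q = 55/2 (Q = (½)*55 = 55/2 ≈ 27.500)
Q*G(-1/(-11)) = (55/2)*5 = 275/2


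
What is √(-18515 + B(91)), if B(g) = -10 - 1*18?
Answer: I*√18543 ≈ 136.17*I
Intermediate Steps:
B(g) = -28 (B(g) = -10 - 18 = -28)
√(-18515 + B(91)) = √(-18515 - 28) = √(-18543) = I*√18543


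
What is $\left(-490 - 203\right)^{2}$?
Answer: $480249$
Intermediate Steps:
$\left(-490 - 203\right)^{2} = \left(-693\right)^{2} = 480249$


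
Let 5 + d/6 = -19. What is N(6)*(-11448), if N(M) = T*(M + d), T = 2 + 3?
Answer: 7899120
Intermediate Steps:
d = -144 (d = -30 + 6*(-19) = -30 - 114 = -144)
T = 5
N(M) = -720 + 5*M (N(M) = 5*(M - 144) = 5*(-144 + M) = -720 + 5*M)
N(6)*(-11448) = (-720 + 5*6)*(-11448) = (-720 + 30)*(-11448) = -690*(-11448) = 7899120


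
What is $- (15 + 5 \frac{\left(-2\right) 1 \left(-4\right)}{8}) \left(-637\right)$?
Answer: $12740$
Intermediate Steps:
$- (15 + 5 \frac{\left(-2\right) 1 \left(-4\right)}{8}) \left(-637\right) = - (15 + 5 \left(-2\right) \left(-4\right) \frac{1}{8}) \left(-637\right) = - (15 + 5 \cdot 8 \cdot \frac{1}{8}) \left(-637\right) = - (15 + 5 \cdot 1) \left(-637\right) = - (15 + 5) \left(-637\right) = \left(-1\right) 20 \left(-637\right) = \left(-20\right) \left(-637\right) = 12740$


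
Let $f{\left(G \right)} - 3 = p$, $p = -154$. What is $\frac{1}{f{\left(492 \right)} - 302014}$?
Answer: $- \frac{1}{302165} \approx -3.3095 \cdot 10^{-6}$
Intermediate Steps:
$f{\left(G \right)} = -151$ ($f{\left(G \right)} = 3 - 154 = -151$)
$\frac{1}{f{\left(492 \right)} - 302014} = \frac{1}{-151 - 302014} = \frac{1}{-302165} = - \frac{1}{302165}$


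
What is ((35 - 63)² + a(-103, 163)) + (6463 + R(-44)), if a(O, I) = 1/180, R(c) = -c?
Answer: 1312381/180 ≈ 7291.0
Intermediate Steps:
a(O, I) = 1/180
((35 - 63)² + a(-103, 163)) + (6463 + R(-44)) = ((35 - 63)² + 1/180) + (6463 - 1*(-44)) = ((-28)² + 1/180) + (6463 + 44) = (784 + 1/180) + 6507 = 141121/180 + 6507 = 1312381/180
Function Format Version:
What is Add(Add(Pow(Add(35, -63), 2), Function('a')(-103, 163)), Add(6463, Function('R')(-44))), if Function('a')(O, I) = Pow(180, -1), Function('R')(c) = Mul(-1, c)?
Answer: Rational(1312381, 180) ≈ 7291.0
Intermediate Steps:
Function('a')(O, I) = Rational(1, 180)
Add(Add(Pow(Add(35, -63), 2), Function('a')(-103, 163)), Add(6463, Function('R')(-44))) = Add(Add(Pow(Add(35, -63), 2), Rational(1, 180)), Add(6463, Mul(-1, -44))) = Add(Add(Pow(-28, 2), Rational(1, 180)), Add(6463, 44)) = Add(Add(784, Rational(1, 180)), 6507) = Add(Rational(141121, 180), 6507) = Rational(1312381, 180)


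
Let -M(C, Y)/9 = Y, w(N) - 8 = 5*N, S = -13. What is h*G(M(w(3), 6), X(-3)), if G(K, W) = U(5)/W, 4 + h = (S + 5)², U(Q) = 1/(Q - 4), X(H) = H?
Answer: -20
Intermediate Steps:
w(N) = 8 + 5*N
U(Q) = 1/(-4 + Q)
M(C, Y) = -9*Y
h = 60 (h = -4 + (-13 + 5)² = -4 + (-8)² = -4 + 64 = 60)
G(K, W) = 1/W (G(K, W) = 1/((-4 + 5)*W) = 1/(1*W) = 1/W)
h*G(M(w(3), 6), X(-3)) = 60/(-3) = 60*(-⅓) = -20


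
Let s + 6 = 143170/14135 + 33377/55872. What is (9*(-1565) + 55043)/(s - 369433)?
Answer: -6469321997952/58351249053589 ≈ -0.11087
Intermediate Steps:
s = 746494763/157950144 (s = -6 + (143170/14135 + 33377/55872) = -6 + (143170*(1/14135) + 33377*(1/55872)) = -6 + (28634/2827 + 33377/55872) = -6 + 1694195627/157950144 = 746494763/157950144 ≈ 4.7261)
(9*(-1565) + 55043)/(s - 369433) = (9*(-1565) + 55043)/(746494763/157950144 - 369433) = (-14085 + 55043)/(-58351249053589/157950144) = 40958*(-157950144/58351249053589) = -6469321997952/58351249053589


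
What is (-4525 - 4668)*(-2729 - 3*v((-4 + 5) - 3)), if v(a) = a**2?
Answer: 25198013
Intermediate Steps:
(-4525 - 4668)*(-2729 - 3*v((-4 + 5) - 3)) = (-4525 - 4668)*(-2729 - 3*((-4 + 5) - 3)**2) = -9193*(-2729 - 3*(1 - 3)**2) = -9193*(-2729 - 3*(-2)**2) = -9193*(-2729 - 3*4) = -9193*(-2729 - 1*12) = -9193*(-2729 - 12) = -9193*(-2741) = 25198013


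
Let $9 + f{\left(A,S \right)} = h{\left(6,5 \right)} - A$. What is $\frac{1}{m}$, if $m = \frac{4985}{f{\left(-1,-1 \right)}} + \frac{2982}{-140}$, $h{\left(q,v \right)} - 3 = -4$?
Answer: $- \frac{90}{51767} \approx -0.0017386$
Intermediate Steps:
$h{\left(q,v \right)} = -1$ ($h{\left(q,v \right)} = 3 - 4 = -1$)
$f{\left(A,S \right)} = -10 - A$ ($f{\left(A,S \right)} = -9 - \left(1 + A\right) = -10 - A$)
$m = - \frac{51767}{90}$ ($m = \frac{4985}{-10 - -1} + \frac{2982}{-140} = \frac{4985}{-10 + 1} + 2982 \left(- \frac{1}{140}\right) = \frac{4985}{-9} - \frac{213}{10} = 4985 \left(- \frac{1}{9}\right) - \frac{213}{10} = - \frac{4985}{9} - \frac{213}{10} = - \frac{51767}{90} \approx -575.19$)
$\frac{1}{m} = \frac{1}{- \frac{51767}{90}} = - \frac{90}{51767}$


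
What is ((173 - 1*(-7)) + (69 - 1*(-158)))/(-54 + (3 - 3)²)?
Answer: -407/54 ≈ -7.5370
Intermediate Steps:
((173 - 1*(-7)) + (69 - 1*(-158)))/(-54 + (3 - 3)²) = ((173 + 7) + (69 + 158))/(-54 + 0²) = (180 + 227)/(-54 + 0) = 407/(-54) = 407*(-1/54) = -407/54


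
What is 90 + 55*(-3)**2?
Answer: 585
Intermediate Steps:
90 + 55*(-3)**2 = 90 + 55*9 = 90 + 495 = 585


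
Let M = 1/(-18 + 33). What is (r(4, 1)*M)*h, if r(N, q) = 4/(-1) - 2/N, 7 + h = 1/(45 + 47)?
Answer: 1929/920 ≈ 2.0967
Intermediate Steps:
h = -643/92 (h = -7 + 1/(45 + 47) = -7 + 1/92 = -643/92 ≈ -6.9891)
M = 1/15 ≈ 0.066667
r(N, q) = -4 - 2/N (r(N, q) = 4*(-1) - 2/N = -4 - 2/N)
(r(4, 1)*M)*h = ((-4 - 2/4)*(1/15))*(-643/92) = ((-4 - 2*1/4)*(1/15))*(-643/92) = ((-4 - 1/2)*(1/15))*(-643/92) = -9/2*1/15*(-643/92) = -3/10*(-643/92) = 1929/920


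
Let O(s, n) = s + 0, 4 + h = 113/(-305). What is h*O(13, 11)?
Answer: -17329/305 ≈ -56.816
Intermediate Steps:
h = -1333/305 (h = -4 + 113/(-305) = -4 + 113*(-1/305) = -4 - 113/305 = -1333/305 ≈ -4.3705)
O(s, n) = s
h*O(13, 11) = -1333/305*13 = -17329/305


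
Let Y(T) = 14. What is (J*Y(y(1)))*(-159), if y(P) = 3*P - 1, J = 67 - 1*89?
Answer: 48972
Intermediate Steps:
J = -22 (J = 67 - 89 = -22)
y(P) = -1 + 3*P
(J*Y(y(1)))*(-159) = -22*14*(-159) = -308*(-159) = 48972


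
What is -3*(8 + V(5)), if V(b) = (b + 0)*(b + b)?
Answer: -174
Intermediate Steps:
V(b) = 2*b² (V(b) = b*(2*b) = 2*b²)
-3*(8 + V(5)) = -3*(8 + 2*5²) = -3*(8 + 2*25) = -3*(8 + 50) = -3*58 = -174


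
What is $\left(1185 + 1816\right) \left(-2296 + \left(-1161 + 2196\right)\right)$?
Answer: $-3784261$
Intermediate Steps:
$\left(1185 + 1816\right) \left(-2296 + \left(-1161 + 2196\right)\right) = 3001 \left(-2296 + 1035\right) = 3001 \left(-1261\right) = -3784261$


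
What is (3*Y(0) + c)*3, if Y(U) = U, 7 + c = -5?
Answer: -36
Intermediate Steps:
c = -12 (c = -7 - 5 = -12)
(3*Y(0) + c)*3 = (3*0 - 12)*3 = (0 - 12)*3 = -12*3 = -36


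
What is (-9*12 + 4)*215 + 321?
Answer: -22039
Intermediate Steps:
(-9*12 + 4)*215 + 321 = (-108 + 4)*215 + 321 = -104*215 + 321 = -22360 + 321 = -22039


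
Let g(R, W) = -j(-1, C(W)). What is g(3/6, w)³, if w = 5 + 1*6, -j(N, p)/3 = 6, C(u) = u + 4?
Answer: 5832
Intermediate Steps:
C(u) = 4 + u
j(N, p) = -18 (j(N, p) = -3*6 = -18)
w = 11 (w = 5 + 6 = 11)
g(R, W) = 18 (g(R, W) = -1*(-18) = 18)
g(3/6, w)³ = 18³ = 5832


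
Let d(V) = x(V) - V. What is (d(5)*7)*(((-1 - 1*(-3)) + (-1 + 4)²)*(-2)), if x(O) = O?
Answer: 0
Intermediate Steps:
d(V) = 0 (d(V) = V - V = 0)
(d(5)*7)*(((-1 - 1*(-3)) + (-1 + 4)²)*(-2)) = (0*7)*(((-1 - 1*(-3)) + (-1 + 4)²)*(-2)) = 0*(((-1 + 3) + 3²)*(-2)) = 0*((2 + 9)*(-2)) = 0*(11*(-2)) = 0*(-22) = 0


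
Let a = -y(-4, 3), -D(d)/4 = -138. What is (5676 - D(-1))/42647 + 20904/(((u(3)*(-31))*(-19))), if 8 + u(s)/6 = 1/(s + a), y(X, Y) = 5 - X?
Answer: -743609124/1230835067 ≈ -0.60415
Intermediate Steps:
D(d) = 552 (D(d) = -4*(-138) = 552)
a = -9 (a = -(5 - 1*(-4)) = -(5 + 4) = -1*9 = -9)
u(s) = -48 + 6/(-9 + s) (u(s) = -48 + 6/(s - 9) = -48 + 6/(-9 + s))
(5676 - D(-1))/42647 + 20904/(((u(3)*(-31))*(-19))) = (5676 - 1*552)/42647 + 20904/((((6*(73 - 8*3)/(-9 + 3))*(-31))*(-19))) = (5676 - 552)*(1/42647) + 20904/((((6*(73 - 24)/(-6))*(-31))*(-19))) = 5124*(1/42647) + 20904/((((6*(-⅙)*49)*(-31))*(-19))) = 5124/42647 + 20904/((-49*(-31)*(-19))) = 5124/42647 + 20904/((1519*(-19))) = 5124/42647 + 20904/(-28861) = 5124/42647 + 20904*(-1/28861) = 5124/42647 - 20904/28861 = -743609124/1230835067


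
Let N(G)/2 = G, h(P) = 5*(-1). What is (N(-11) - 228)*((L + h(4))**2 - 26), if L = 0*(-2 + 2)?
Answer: 250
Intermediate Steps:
h(P) = -5
N(G) = 2*G
L = 0 (L = 0*0 = 0)
(N(-11) - 228)*((L + h(4))**2 - 26) = (2*(-11) - 228)*((0 - 5)**2 - 26) = (-22 - 228)*((-5)**2 - 26) = -250*(25 - 26) = -250*(-1) = 250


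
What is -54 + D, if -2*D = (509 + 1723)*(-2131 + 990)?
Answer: 1273302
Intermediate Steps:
D = 1273356 (D = -(509 + 1723)*(-2131 + 990)/2 = -1116*(-1141) = -½*(-2546712) = 1273356)
-54 + D = -54 + 1273356 = 1273302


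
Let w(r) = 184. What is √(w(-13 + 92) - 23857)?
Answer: I*√23673 ≈ 153.86*I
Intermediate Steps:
√(w(-13 + 92) - 23857) = √(184 - 23857) = √(-23673) = I*√23673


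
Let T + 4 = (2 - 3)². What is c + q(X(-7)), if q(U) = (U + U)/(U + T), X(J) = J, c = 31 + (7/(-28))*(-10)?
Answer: 349/10 ≈ 34.900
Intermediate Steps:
c = 67/2 (c = 31 + (7*(-1/28))*(-10) = 31 - ¼*(-10) = 31 + 5/2 = 67/2 ≈ 33.500)
T = -3 (T = -4 + (2 - 3)² = -4 + (-1)² = -4 + 1 = -3)
q(U) = 2*U/(-3 + U) (q(U) = (U + U)/(U - 3) = (2*U)/(-3 + U) = 2*U/(-3 + U))
c + q(X(-7)) = 67/2 + 2*(-7)/(-3 - 7) = 67/2 + 2*(-7)/(-10) = 67/2 + 2*(-7)*(-⅒) = 67/2 + 7/5 = 349/10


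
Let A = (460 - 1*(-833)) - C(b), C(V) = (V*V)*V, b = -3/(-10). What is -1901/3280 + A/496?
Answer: 41225693/20336000 ≈ 2.0272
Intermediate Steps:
b = 3/10 (b = -3*(-1/10) = 3/10 ≈ 0.30000)
C(V) = V**3 (C(V) = V**2*V = V**3)
A = 1292973/1000 (A = (460 - 1*(-833)) - (3/10)**3 = (460 + 833) - 1*27/1000 = 1293 - 27/1000 = 1292973/1000 ≈ 1293.0)
-1901/3280 + A/496 = -1901/3280 + (1292973/1000)/496 = -1901*1/3280 + (1292973/1000)*(1/496) = -1901/3280 + 1292973/496000 = 41225693/20336000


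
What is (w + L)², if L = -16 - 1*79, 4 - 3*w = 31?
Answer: 10816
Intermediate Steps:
w = -9 (w = 4/3 - ⅓*31 = 4/3 - 31/3 = -9)
L = -95 (L = -16 - 79 = -95)
(w + L)² = (-9 - 95)² = (-104)² = 10816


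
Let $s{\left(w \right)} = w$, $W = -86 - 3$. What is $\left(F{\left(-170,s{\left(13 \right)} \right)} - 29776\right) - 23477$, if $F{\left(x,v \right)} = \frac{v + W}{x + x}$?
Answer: $- \frac{4526486}{85} \approx -53253.0$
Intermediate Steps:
$W = -89$ ($W = -86 - 3 = -89$)
$F{\left(x,v \right)} = \frac{-89 + v}{2 x}$ ($F{\left(x,v \right)} = \frac{v - 89}{x + x} = \frac{-89 + v}{2 x}$)
$\left(F{\left(-170,s{\left(13 \right)} \right)} - 29776\right) - 23477 = \left(\frac{-89 + 13}{2 \left(-170\right)} - 29776\right) - 23477 = \left(\frac{1}{2} \left(- \frac{1}{170}\right) \left(-76\right) - 29776\right) - 23477 = \left(\frac{19}{85} - 29776\right) - 23477 = - \frac{2530941}{85} - 23477 = - \frac{4526486}{85}$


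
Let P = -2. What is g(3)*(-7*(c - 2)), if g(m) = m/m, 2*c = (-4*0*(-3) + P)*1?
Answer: 21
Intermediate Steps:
c = -1 (c = ((-4*0*(-3) - 2)*1)/2 = ((0*(-3) - 2)*1)/2 = ((0 - 2)*1)/2 = (-2*1)/2 = (½)*(-2) = -1)
g(m) = 1
g(3)*(-7*(c - 2)) = 1*(-7*(-1 - 2)) = 1*(-7*(-3)) = 1*21 = 21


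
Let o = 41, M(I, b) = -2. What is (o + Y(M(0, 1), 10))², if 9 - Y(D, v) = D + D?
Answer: 2916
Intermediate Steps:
Y(D, v) = 9 - 2*D (Y(D, v) = 9 - (D + D) = 9 - 2*D)
(o + Y(M(0, 1), 10))² = (41 + (9 - 2*(-2)))² = (41 + (9 + 4))² = (41 + 13)² = 54² = 2916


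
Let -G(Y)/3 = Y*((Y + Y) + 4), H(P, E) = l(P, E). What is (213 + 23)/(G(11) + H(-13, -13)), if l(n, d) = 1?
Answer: -236/857 ≈ -0.27538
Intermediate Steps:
H(P, E) = 1
G(Y) = -3*Y*(4 + 2*Y) (G(Y) = -3*Y*((Y + Y) + 4) = -3*Y*(2*Y + 4) = -3*Y*(4 + 2*Y))
(213 + 23)/(G(11) + H(-13, -13)) = (213 + 23)/(-6*11*(2 + 11) + 1) = 236/(-6*11*13 + 1) = 236/(-858 + 1) = 236/(-857) = 236*(-1/857) = -236/857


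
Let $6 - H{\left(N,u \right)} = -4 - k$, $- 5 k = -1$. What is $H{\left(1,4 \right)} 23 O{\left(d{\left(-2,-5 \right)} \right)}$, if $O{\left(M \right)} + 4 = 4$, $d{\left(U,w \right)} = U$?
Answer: $0$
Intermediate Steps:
$k = \frac{1}{5}$ ($k = \left(- \frac{1}{5}\right) \left(-1\right) = \frac{1}{5} \approx 0.2$)
$H{\left(N,u \right)} = \frac{51}{5}$ ($H{\left(N,u \right)} = 6 - \left(-4 - \frac{1}{5}\right) = 6 - - \frac{21}{5} = 6 + \frac{21}{5} = \frac{51}{5}$)
$O{\left(M \right)} = 0$ ($O{\left(M \right)} = -4 + 4 = 0$)
$H{\left(1,4 \right)} 23 O{\left(d{\left(-2,-5 \right)} \right)} = \frac{51}{5} \cdot 23 \cdot 0 = \frac{1173}{5} \cdot 0 = 0$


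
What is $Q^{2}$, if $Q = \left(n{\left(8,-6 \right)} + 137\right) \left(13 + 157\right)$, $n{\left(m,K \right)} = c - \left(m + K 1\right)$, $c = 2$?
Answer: $542424100$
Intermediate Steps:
$n{\left(m,K \right)} = 2 - K - m$ ($n{\left(m,K \right)} = 2 - \left(m + K 1\right) = 2 - \left(m + K\right) = 2 - \left(K + m\right) = 2 - K - m$)
$Q = 23290$ ($Q = \left(\left(2 - -6 - 8\right) + 137\right) \left(13 + 157\right) = \left(\left(2 + 6 - 8\right) + 137\right) 170 = \left(0 + 137\right) 170 = 137 \cdot 170 = 23290$)
$Q^{2} = 23290^{2} = 542424100$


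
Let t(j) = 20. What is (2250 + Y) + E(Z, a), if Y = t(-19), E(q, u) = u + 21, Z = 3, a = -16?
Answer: 2275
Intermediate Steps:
E(q, u) = 21 + u
Y = 20
(2250 + Y) + E(Z, a) = (2250 + 20) + (21 - 16) = 2270 + 5 = 2275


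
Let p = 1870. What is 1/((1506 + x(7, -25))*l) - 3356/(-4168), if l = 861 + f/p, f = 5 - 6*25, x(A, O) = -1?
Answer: 406569239283/504940096850 ≈ 0.80518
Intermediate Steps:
f = -145 (f = 5 - 150 = -145)
l = 321985/374 (l = 861 - 145/1870 = 861 - 145*1/1870 = 861 - 29/374 = 321985/374 ≈ 860.92)
1/((1506 + x(7, -25))*l) - 3356/(-4168) = 1/((1506 - 1)*(321985/374)) - 3356/(-4168) = (374/321985)/1505 - 3356*(-1/4168) = (1/1505)*(374/321985) + 839/1042 = 374/484587425 + 839/1042 = 406569239283/504940096850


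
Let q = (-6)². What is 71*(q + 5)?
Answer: 2911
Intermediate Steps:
q = 36
71*(q + 5) = 71*(36 + 5) = 71*41 = 2911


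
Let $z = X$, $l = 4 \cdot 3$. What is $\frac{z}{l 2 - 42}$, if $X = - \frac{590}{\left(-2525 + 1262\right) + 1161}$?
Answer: $- \frac{295}{918} \approx -0.32135$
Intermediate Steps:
$l = 12$
$X = \frac{295}{51}$ ($X = - \frac{590}{-1263 + 1161} = - \frac{590}{-102} = \left(-590\right) \left(- \frac{1}{102}\right) = \frac{295}{51} \approx 5.7843$)
$z = \frac{295}{51} \approx 5.7843$
$\frac{z}{l 2 - 42} = \frac{295}{51 \left(12 \cdot 2 - 42\right)} = \frac{295}{51 \left(24 - 42\right)} = \frac{295}{51 \left(-18\right)} = \frac{295}{51} \left(- \frac{1}{18}\right) = - \frac{295}{918}$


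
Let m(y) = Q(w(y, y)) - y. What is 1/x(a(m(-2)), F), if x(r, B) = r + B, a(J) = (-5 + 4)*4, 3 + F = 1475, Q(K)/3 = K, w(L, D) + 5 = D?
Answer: 1/1468 ≈ 0.00068120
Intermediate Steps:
w(L, D) = -5 + D
Q(K) = 3*K
F = 1472 (F = -3 + 1475 = 1472)
m(y) = -15 + 2*y (m(y) = 3*(-5 + y) - y = (-15 + 3*y) - y = -15 + 2*y)
a(J) = -4 (a(J) = -1*4 = -4)
x(r, B) = B + r
1/x(a(m(-2)), F) = 1/(1472 - 4) = 1/1468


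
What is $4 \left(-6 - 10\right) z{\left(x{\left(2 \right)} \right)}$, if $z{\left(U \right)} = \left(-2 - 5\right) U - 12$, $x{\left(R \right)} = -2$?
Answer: $-128$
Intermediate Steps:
$z{\left(U \right)} = -12 - 7 U$ ($z{\left(U \right)} = \left(-2 - 5\right) U - 12 = - 7 U - 12 = -12 - 7 U$)
$4 \left(-6 - 10\right) z{\left(x{\left(2 \right)} \right)} = 4 \left(-6 - 10\right) \left(-12 - -14\right) = 4 \left(-16\right) \left(-12 + 14\right) = \left(-64\right) 2 = -128$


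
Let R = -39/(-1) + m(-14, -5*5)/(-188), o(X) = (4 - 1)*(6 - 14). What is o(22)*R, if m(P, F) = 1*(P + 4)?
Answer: -44052/47 ≈ -937.28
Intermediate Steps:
m(P, F) = 4 + P (m(P, F) = 1*(4 + P) = 4 + P)
o(X) = -24 (o(X) = 3*(-8) = -24)
R = 3671/94 (R = -39/(-1) + (4 - 14)/(-188) = -39*(-1) - 10*(-1/188) = 39 + 5/94 = 3671/94 ≈ 39.053)
o(22)*R = -24*3671/94 = -44052/47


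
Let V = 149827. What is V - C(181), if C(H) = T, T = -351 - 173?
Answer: 150351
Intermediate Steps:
T = -524
C(H) = -524
V - C(181) = 149827 - 1*(-524) = 149827 + 524 = 150351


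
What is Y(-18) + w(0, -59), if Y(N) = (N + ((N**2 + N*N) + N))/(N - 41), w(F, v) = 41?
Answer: 1807/59 ≈ 30.627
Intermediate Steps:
Y(N) = (2*N + 2*N**2)/(-41 + N) (Y(N) = (N + ((N**2 + N**2) + N))/(-41 + N) = (N + (2*N**2 + N))/(-41 + N) = (N + (N + 2*N**2))/(-41 + N) = (2*N + 2*N**2)/(-41 + N))
Y(-18) + w(0, -59) = 2*(-18)*(1 - 18)/(-41 - 18) + 41 = 2*(-18)*(-17)/(-59) + 41 = 2*(-18)*(-1/59)*(-17) + 41 = -612/59 + 41 = 1807/59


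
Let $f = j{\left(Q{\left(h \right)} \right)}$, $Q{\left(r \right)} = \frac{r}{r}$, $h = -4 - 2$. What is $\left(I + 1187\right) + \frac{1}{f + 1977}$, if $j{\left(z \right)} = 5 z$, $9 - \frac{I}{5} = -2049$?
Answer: $\frac{22747415}{1982} \approx 11477.0$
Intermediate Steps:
$I = 10290$ ($I = 45 - -10245 = 45 + 10245 = 10290$)
$h = -6$ ($h = -4 - 2 = -6$)
$Q{\left(r \right)} = 1$
$f = 5$ ($f = 5 \cdot 1 = 5$)
$\left(I + 1187\right) + \frac{1}{f + 1977} = \left(10290 + 1187\right) + \frac{1}{5 + 1977} = 11477 + \frac{1}{1982} = \frac{22747415}{1982}$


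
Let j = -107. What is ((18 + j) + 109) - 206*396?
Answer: -81556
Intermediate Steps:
((18 + j) + 109) - 206*396 = ((18 - 107) + 109) - 206*396 = (-89 + 109) - 81576 = 20 - 81576 = -81556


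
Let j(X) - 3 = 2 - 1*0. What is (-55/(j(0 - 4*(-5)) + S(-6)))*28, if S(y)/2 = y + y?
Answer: 1540/19 ≈ 81.053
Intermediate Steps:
S(y) = 4*y (S(y) = 2*(y + y) = 2*(2*y) = 4*y)
j(X) = 5 (j(X) = 3 + (2 - 1*0) = 3 + (2 + 0) = 3 + 2 = 5)
(-55/(j(0 - 4*(-5)) + S(-6)))*28 = (-55/(5 + 4*(-6)))*28 = (-55/(5 - 24))*28 = (-55/(-19))*28 = -1/19*(-55)*28 = (55/19)*28 = 1540/19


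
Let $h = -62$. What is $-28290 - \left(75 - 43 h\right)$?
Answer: $-31031$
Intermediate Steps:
$-28290 - \left(75 - 43 h\right) = -28290 - \left(75 - -2666\right) = -28290 - \left(75 + 2666\right) = -28290 - 2741 = -31031$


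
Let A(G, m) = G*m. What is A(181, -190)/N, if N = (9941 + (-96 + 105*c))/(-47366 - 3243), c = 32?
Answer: 18320458/139 ≈ 1.3180e+5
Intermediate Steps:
N = -13205/50609 (N = (9941 + (-96 + 105*32))/(-47366 - 3243) = (9941 + (-96 + 3360))/(-50609) = (9941 + 3264)*(-1/50609) = 13205*(-1/50609) = -13205/50609 ≈ -0.26092)
A(181, -190)/N = (181*(-190))/(-13205/50609) = -34390*(-50609/13205) = 18320458/139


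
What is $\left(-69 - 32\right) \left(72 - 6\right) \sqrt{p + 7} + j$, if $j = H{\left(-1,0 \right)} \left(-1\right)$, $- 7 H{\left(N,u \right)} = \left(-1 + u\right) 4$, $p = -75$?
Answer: $- \frac{4}{7} - 13332 i \sqrt{17} \approx -0.57143 - 54969.0 i$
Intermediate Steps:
$H{\left(N,u \right)} = \frac{4}{7} - \frac{4 u}{7}$ ($H{\left(N,u \right)} = - \frac{\left(-1 + u\right) 4}{7} = - \frac{-4 + 4 u}{7} = \frac{4}{7} - \frac{4 u}{7}$)
$j = - \frac{4}{7}$ ($j = \left(\frac{4}{7} - 0\right) \left(-1\right) = \left(\frac{4}{7} + 0\right) \left(-1\right) = \frac{4}{7} \left(-1\right) = - \frac{4}{7} \approx -0.57143$)
$\left(-69 - 32\right) \left(72 - 6\right) \sqrt{p + 7} + j = \left(-69 - 32\right) \left(72 - 6\right) \sqrt{-75 + 7} - \frac{4}{7} = \left(-101\right) 66 \sqrt{-68} - \frac{4}{7} = - 6666 \cdot 2 i \sqrt{17} - \frac{4}{7} = - 13332 i \sqrt{17} - \frac{4}{7} = - \frac{4}{7} - 13332 i \sqrt{17}$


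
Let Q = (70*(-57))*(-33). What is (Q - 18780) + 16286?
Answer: 129176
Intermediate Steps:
Q = 131670 (Q = -3990*(-33) = 131670)
(Q - 18780) + 16286 = (131670 - 18780) + 16286 = 112890 + 16286 = 129176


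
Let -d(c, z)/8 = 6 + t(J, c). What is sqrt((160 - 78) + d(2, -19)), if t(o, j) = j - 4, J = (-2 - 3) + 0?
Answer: 5*sqrt(2) ≈ 7.0711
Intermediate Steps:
J = -5 (J = -5 + 0 = -5)
t(o, j) = -4 + j
d(c, z) = -16 - 8*c (d(c, z) = -8*(6 + (-4 + c)) = -8*(2 + c) = -16 - 8*c)
sqrt((160 - 78) + d(2, -19)) = sqrt((160 - 78) + (-16 - 8*2)) = sqrt(82 + (-16 - 16)) = sqrt(82 - 32) = sqrt(50) = 5*sqrt(2)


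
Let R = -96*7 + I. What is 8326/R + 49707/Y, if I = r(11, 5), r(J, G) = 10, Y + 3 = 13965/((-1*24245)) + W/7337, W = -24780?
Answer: -195460231811107/27294458600 ≈ -7161.2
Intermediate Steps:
Y = -247381800/35577113 (Y = -3 + (13965/((-1*24245)) - 24780/7337) = -3 + (13965/(-24245) - 24780*1/7337) = -3 + (13965*(-1/24245) - 24780/7337) = -3 + (-2793/4849 - 24780/7337) = -3 - 140650461/35577113 = -247381800/35577113 ≈ -6.9534)
I = 10
R = -662 (R = -96*7 + 10 = -672 + 10 = -662)
8326/R + 49707/Y = 8326/(-662) + 49707/(-247381800/35577113) = 8326*(-1/662) + 49707*(-35577113/247381800) = -4163/331 - 589477185297/82460600 = -195460231811107/27294458600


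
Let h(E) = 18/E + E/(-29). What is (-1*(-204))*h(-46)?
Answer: 162588/667 ≈ 243.76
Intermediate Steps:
h(E) = 18/E - E/29 (h(E) = 18/E + E*(-1/29) = 18/E - E/29)
(-1*(-204))*h(-46) = (-1*(-204))*(18/(-46) - 1/29*(-46)) = 204*(18*(-1/46) + 46/29) = 204*(-9/23 + 46/29) = 204*(797/667) = 162588/667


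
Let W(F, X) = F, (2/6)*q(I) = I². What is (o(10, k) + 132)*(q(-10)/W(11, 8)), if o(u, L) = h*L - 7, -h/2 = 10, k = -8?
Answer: 85500/11 ≈ 7772.7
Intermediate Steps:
h = -20 (h = -2*10 = -20)
o(u, L) = -7 - 20*L (o(u, L) = -20*L - 7 = -7 - 20*L)
q(I) = 3*I²
(o(10, k) + 132)*(q(-10)/W(11, 8)) = ((-7 - 20*(-8)) + 132)*((3*(-10)²)/11) = ((-7 + 160) + 132)*((3*100)*(1/11)) = (153 + 132)*(300*(1/11)) = 285*(300/11) = 85500/11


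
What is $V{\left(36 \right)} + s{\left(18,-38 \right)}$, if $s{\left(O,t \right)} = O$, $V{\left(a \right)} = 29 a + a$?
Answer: $1098$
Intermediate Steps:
$V{\left(a \right)} = 30 a$
$V{\left(36 \right)} + s{\left(18,-38 \right)} = 30 \cdot 36 + 18 = 1080 + 18 = 1098$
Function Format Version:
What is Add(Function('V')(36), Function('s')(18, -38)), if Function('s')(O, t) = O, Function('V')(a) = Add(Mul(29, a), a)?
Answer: 1098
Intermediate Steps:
Function('V')(a) = Mul(30, a)
Add(Function('V')(36), Function('s')(18, -38)) = Add(Mul(30, 36), 18) = Add(1080, 18) = 1098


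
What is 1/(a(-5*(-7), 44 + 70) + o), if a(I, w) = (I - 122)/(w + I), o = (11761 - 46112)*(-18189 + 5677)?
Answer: 149/64040157001 ≈ 2.3267e-9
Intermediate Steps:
o = 429799712 (o = -34351*(-12512) = 429799712)
a(I, w) = (-122 + I)/(I + w)
1/(a(-5*(-7), 44 + 70) + o) = 1/((-122 - 5*(-7))/(-5*(-7) + (44 + 70)) + 429799712) = 1/((-122 + 35)/(35 + 114) + 429799712) = 1/(-87/149 + 429799712) = 1/(64040157001/149) = 149/64040157001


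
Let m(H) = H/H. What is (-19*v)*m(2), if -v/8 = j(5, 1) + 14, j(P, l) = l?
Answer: 2280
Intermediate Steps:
m(H) = 1
v = -120 (v = -8*(1 + 14) = -8*15 = -120)
(-19*v)*m(2) = -19*(-120)*1 = 2280*1 = 2280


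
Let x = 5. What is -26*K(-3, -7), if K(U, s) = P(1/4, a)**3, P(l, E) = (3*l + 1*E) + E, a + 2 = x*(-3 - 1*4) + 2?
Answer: 276301129/32 ≈ 8.6344e+6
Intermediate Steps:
a = -35 (a = -2 + (5*(-3 - 1*4) + 2) = -2 + (5*(-3 - 4) + 2) = -2 + (5*(-7) + 2) = -2 + (-35 + 2) = -2 - 33 = -35)
P(l, E) = 2*E + 3*l (P(l, E) = (3*l + E) + E = (E + 3*l) + E = 2*E + 3*l)
K(U, s) = -21253933/64 (K(U, s) = (2*(-35) + 3/4)**3 = (-70 + 3*(1/4))**3 = (-70 + 3/4)**3 = (-277/4)**3 = -21253933/64)
-26*K(-3, -7) = -26*(-21253933/64) = 276301129/32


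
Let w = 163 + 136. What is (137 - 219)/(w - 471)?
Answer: 41/86 ≈ 0.47674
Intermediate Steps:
w = 299
(137 - 219)/(w - 471) = (137 - 219)/(299 - 471) = -82/(-172) = -82*(-1/172) = 41/86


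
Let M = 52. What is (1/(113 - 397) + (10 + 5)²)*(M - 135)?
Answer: -5303617/284 ≈ -18675.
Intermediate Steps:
(1/(113 - 397) + (10 + 5)²)*(M - 135) = (1/(113 - 397) + (10 + 5)²)*(52 - 135) = (1/(-284) + 15²)*(-83) = (-1/284 + 225)*(-83) = (63899/284)*(-83) = -5303617/284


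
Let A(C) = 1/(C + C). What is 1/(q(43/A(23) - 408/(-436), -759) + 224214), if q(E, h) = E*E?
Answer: 11881/49192102150 ≈ 2.4152e-7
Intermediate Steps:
A(C) = 1/(2*C)
q(E, h) = E**2
1/(q(43/A(23) - 408/(-436), -759) + 224214) = 1/((43/(((1/2)/23)) - 408/(-436))**2 + 224214) = 1/((43/(((1/2)*(1/23))) - 408*(-1/436))**2 + 224214) = 1/((43/(1/46) + 102/109)**2 + 224214) = 1/((43*46 + 102/109)**2 + 224214) = 1/((1978 + 102/109)**2 + 224214) = 1/((215704/109)**2 + 224214) = 1/(46528215616/11881 + 224214) = 1/(49192102150/11881) = 11881/49192102150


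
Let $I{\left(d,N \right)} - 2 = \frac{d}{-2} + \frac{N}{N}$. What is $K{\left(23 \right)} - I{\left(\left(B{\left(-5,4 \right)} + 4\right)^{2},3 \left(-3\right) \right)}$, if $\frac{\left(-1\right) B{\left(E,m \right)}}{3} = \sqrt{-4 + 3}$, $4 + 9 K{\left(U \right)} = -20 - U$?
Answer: $- \frac{85}{18} - 12 i \approx -4.7222 - 12.0 i$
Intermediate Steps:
$K{\left(U \right)} = - \frac{8}{3} - \frac{U}{9}$ ($K{\left(U \right)} = - \frac{4}{9} + \frac{-20 - U}{9} = - \frac{4}{9} - \left(\frac{20}{9} + \frac{U}{9}\right) = - \frac{8}{3} - \frac{U}{9}$)
$B{\left(E,m \right)} = - 3 i$ ($B{\left(E,m \right)} = - 3 \sqrt{-4 + 3} = - 3 \sqrt{-1} = - 3 i$)
$I{\left(d,N \right)} = 3 - \frac{d}{2}$ ($I{\left(d,N \right)} = 2 + \left(\frac{d}{-2} + \frac{N}{N}\right) = 2 + \left(d \left(- \frac{1}{2}\right) + 1\right) = 2 - \left(-1 + \frac{d}{2}\right) = 3 - \frac{d}{2}$)
$K{\left(23 \right)} - I{\left(\left(B{\left(-5,4 \right)} + 4\right)^{2},3 \left(-3\right) \right)} = \left(- \frac{8}{3} - \frac{23}{9}\right) - \left(3 - \frac{\left(- 3 i + 4\right)^{2}}{2}\right) = \left(- \frac{8}{3} - \frac{23}{9}\right) - \left(3 - \frac{\left(4 - 3 i\right)^{2}}{2}\right) = - \frac{47}{9} - \left(3 - \frac{\left(4 - 3 i\right)^{2}}{2}\right) = - \frac{74}{9} + \frac{\left(4 - 3 i\right)^{2}}{2}$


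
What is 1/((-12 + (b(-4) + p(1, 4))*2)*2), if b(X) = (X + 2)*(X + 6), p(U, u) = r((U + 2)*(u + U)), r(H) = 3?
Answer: -1/28 ≈ -0.035714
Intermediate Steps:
p(U, u) = 3
b(X) = (2 + X)*(6 + X)
1/((-12 + (b(-4) + p(1, 4))*2)*2) = 1/((-12 + ((12 + (-4)² + 8*(-4)) + 3)*2)*2) = 1/((-12 + ((12 + 16 - 32) + 3)*2)*2) = 1/((-12 + (-4 + 3)*2)*2) = 1/((-12 - 1*2)*2) = 1/((-12 - 2)*2) = 1/(-14*2) = 1/(-28) = -1/28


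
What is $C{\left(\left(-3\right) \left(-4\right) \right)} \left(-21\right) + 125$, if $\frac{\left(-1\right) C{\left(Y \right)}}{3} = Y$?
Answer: $881$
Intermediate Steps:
$C{\left(Y \right)} = - 3 Y$
$C{\left(\left(-3\right) \left(-4\right) \right)} \left(-21\right) + 125 = - 3 \left(\left(-3\right) \left(-4\right)\right) \left(-21\right) + 125 = \left(-3\right) 12 \left(-21\right) + 125 = \left(-36\right) \left(-21\right) + 125 = 756 + 125 = 881$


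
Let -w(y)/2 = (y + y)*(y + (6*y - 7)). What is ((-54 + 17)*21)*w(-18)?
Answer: 7440552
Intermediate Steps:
w(y) = -4*y*(-7 + 7*y) (w(y) = -2*(y + y)*(y + (6*y - 7)) = -2*2*y*(y + (-7 + 6*y)) = -2*2*y*(-7 + 7*y) = -4*y*(-7 + 7*y))
((-54 + 17)*21)*w(-18) = ((-54 + 17)*21)*(28*(-18)*(1 - 1*(-18))) = (-37*21)*(28*(-18)*(1 + 18)) = -21756*(-18)*19 = -777*(-9576) = 7440552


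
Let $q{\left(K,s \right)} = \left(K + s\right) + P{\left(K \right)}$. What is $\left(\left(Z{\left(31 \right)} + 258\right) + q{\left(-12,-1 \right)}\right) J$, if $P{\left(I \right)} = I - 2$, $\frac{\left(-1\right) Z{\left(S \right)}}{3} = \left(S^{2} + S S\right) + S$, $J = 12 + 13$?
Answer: $-140700$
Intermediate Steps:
$J = 25$
$Z{\left(S \right)} = - 6 S^{2} - 3 S$ ($Z{\left(S \right)} = - 3 \left(\left(S^{2} + S S\right) + S\right) = - 3 \left(\left(S^{2} + S^{2}\right) + S\right) = - 3 \left(2 S^{2} + S\right) = - 3 \left(S + 2 S^{2}\right) = - 6 S^{2} - 3 S$)
$P{\left(I \right)} = -2 + I$
$q{\left(K,s \right)} = -2 + s + 2 K$ ($q{\left(K,s \right)} = \left(K + s\right) + \left(-2 + K\right) = -2 + s + 2 K$)
$\left(\left(Z{\left(31 \right)} + 258\right) + q{\left(-12,-1 \right)}\right) J = \left(\left(\left(-3\right) 31 \left(1 + 2 \cdot 31\right) + 258\right) - 27\right) 25 = \left(\left(\left(-3\right) 31 \left(1 + 62\right) + 258\right) - 27\right) 25 = \left(\left(\left(-3\right) 31 \cdot 63 + 258\right) - 27\right) 25 = \left(\left(-5859 + 258\right) - 27\right) 25 = \left(-5601 - 27\right) 25 = \left(-5628\right) 25 = -140700$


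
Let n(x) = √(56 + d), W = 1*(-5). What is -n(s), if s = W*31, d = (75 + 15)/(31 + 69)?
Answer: -√5690/10 ≈ -7.5432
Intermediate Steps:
d = 9/10 (d = 90/100 = 90*(1/100) = 9/10 ≈ 0.90000)
W = -5
s = -155 (s = -5*31 = -155)
n(x) = √5690/10 (n(x) = √(56 + 9/10) = √(569/10) = √5690/10)
-n(s) = -√5690/10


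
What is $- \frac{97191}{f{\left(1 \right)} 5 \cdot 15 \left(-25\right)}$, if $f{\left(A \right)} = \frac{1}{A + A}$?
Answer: $\frac{64794}{625} \approx 103.67$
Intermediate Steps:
$f{\left(A \right)} = \frac{1}{2 A}$
$- \frac{97191}{f{\left(1 \right)} 5 \cdot 15 \left(-25\right)} = - \frac{97191}{\frac{1}{2 \cdot 1} \cdot 5 \cdot 15 \left(-25\right)} = - \frac{97191}{\frac{1}{2} \cdot 1 \cdot 75 \left(-25\right)} = - \frac{97191}{\frac{1}{2} \cdot 75 \left(-25\right)} = - \frac{97191}{\frac{75}{2} \left(-25\right)} = - \frac{97191}{- \frac{1875}{2}} = \left(-97191\right) \left(- \frac{2}{1875}\right) = \frac{64794}{625}$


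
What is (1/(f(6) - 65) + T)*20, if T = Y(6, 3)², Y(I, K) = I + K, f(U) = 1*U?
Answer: 95560/59 ≈ 1619.7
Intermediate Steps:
f(U) = U
T = 81 (T = (6 + 3)² = 9² = 81)
(1/(f(6) - 65) + T)*20 = (1/(6 - 65) + 81)*20 = (1/(-59) + 81)*20 = (-1/59 + 81)*20 = (4778/59)*20 = 95560/59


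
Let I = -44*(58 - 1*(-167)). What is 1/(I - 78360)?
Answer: -1/88260 ≈ -1.1330e-5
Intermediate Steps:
I = -9900 (I = -44*(58 + 167) = -44*225 = -9900)
1/(I - 78360) = 1/(-9900 - 78360) = 1/(-88260) = -1/88260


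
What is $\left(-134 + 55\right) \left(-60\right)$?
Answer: $4740$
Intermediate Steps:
$\left(-134 + 55\right) \left(-60\right) = \left(-79\right) \left(-60\right) = 4740$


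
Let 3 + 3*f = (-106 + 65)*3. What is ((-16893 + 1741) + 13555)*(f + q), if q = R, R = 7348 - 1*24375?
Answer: 27259193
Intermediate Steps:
f = -42 (f = -1 + ((-106 + 65)*3)/3 = -1 + (-41*3)/3 = -1 + (⅓)*(-123) = -1 - 41 = -42)
R = -17027 (R = 7348 - 24375 = -17027)
q = -17027
((-16893 + 1741) + 13555)*(f + q) = ((-16893 + 1741) + 13555)*(-42 - 17027) = (-15152 + 13555)*(-17069) = -1597*(-17069) = 27259193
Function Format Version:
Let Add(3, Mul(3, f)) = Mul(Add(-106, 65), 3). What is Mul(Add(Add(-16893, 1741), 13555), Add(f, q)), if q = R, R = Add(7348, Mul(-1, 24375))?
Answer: 27259193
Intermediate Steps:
f = -42 (f = Add(-1, Mul(Rational(1, 3), Mul(Add(-106, 65), 3))) = Add(-1, Mul(Rational(1, 3), Mul(-41, 3))) = Add(-1, Mul(Rational(1, 3), -123)) = Add(-1, -41) = -42)
R = -17027 (R = Add(7348, -24375) = -17027)
q = -17027
Mul(Add(Add(-16893, 1741), 13555), Add(f, q)) = Mul(Add(Add(-16893, 1741), 13555), Add(-42, -17027)) = Mul(Add(-15152, 13555), -17069) = Mul(-1597, -17069) = 27259193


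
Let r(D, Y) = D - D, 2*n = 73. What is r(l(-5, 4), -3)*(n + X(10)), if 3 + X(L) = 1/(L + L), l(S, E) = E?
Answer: 0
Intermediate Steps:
n = 73/2 (n = (½)*73 = 73/2 ≈ 36.500)
r(D, Y) = 0
X(L) = -3 + 1/(2*L) (X(L) = -3 + 1/(L + L) = -3 + 1/(2*L))
r(l(-5, 4), -3)*(n + X(10)) = 0*(73/2 + (-3 + (½)/10)) = 0*(73/2 + (-3 + (½)*(⅒))) = 0*(73/2 + (-3 + 1/20)) = 0*(73/2 - 59/20) = 0*(671/20) = 0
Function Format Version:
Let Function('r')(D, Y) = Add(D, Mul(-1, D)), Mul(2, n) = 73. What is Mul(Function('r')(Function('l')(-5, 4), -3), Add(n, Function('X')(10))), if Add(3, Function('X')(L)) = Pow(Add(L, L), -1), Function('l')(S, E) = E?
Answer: 0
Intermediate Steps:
n = Rational(73, 2) (n = Mul(Rational(1, 2), 73) = Rational(73, 2) ≈ 36.500)
Function('r')(D, Y) = 0
Function('X')(L) = Add(-3, Mul(Rational(1, 2), Pow(L, -1))) (Function('X')(L) = Add(-3, Pow(Add(L, L), -1)) = Add(-3, Pow(Mul(2, L), -1)) = Add(-3, Mul(Rational(1, 2), Pow(L, -1))))
Mul(Function('r')(Function('l')(-5, 4), -3), Add(n, Function('X')(10))) = Mul(0, Add(Rational(73, 2), Add(-3, Mul(Rational(1, 2), Pow(10, -1))))) = Mul(0, Add(Rational(73, 2), Add(-3, Mul(Rational(1, 2), Rational(1, 10))))) = Mul(0, Add(Rational(73, 2), Add(-3, Rational(1, 20)))) = Mul(0, Add(Rational(73, 2), Rational(-59, 20))) = Mul(0, Rational(671, 20)) = 0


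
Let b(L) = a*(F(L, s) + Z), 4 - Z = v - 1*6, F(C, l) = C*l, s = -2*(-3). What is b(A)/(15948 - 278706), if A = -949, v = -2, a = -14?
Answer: -13258/43793 ≈ -0.30274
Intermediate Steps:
s = 6
Z = 12 (Z = 4 - (-2 - 1*6) = 4 - (-2 - 6) = 4 - 1*(-8) = 4 + 8 = 12)
b(L) = -168 - 84*L (b(L) = -14*(L*6 + 12) = -14*(6*L + 12) = -14*(12 + 6*L) = -168 - 84*L)
b(A)/(15948 - 278706) = (-168 - 84*(-949))/(15948 - 278706) = (-168 + 79716)/(-262758) = 79548*(-1/262758) = -13258/43793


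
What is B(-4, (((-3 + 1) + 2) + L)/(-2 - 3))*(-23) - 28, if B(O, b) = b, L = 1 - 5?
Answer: -232/5 ≈ -46.400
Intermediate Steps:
L = -4
B(-4, (((-3 + 1) + 2) + L)/(-2 - 3))*(-23) - 28 = ((((-3 + 1) + 2) - 4)/(-2 - 3))*(-23) - 28 = (((-2 + 2) - 4)/(-5))*(-23) - 28 = ((0 - 4)*(-⅕))*(-23) - 28 = -4*(-⅕)*(-23) - 28 = (⅘)*(-23) - 28 = -92/5 - 28 = -232/5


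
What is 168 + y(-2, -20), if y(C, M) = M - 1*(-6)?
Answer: 154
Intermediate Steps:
y(C, M) = 6 + M (y(C, M) = M + 6 = 6 + M)
168 + y(-2, -20) = 168 + (6 - 20) = 168 - 14 = 154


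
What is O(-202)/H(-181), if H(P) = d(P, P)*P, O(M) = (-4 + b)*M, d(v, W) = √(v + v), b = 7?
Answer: -303*I*√362/32761 ≈ -0.17597*I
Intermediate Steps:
d(v, W) = √2*√v (d(v, W) = √(2*v) = √2*√v)
O(M) = 3*M (O(M) = (-4 + 7)*M = 3*M)
H(P) = √2*P^(3/2) (H(P) = (√2*√P)*P = √2*P^(3/2))
O(-202)/H(-181) = (3*(-202))/((√2*(-181)^(3/2))) = -606*I*√362/65522 = -303*I*√362/32761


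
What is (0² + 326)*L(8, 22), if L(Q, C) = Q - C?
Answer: -4564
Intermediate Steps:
(0² + 326)*L(8, 22) = (0² + 326)*(8 - 1*22) = (0 + 326)*(8 - 22) = 326*(-14) = -4564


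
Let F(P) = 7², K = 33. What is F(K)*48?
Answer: 2352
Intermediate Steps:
F(P) = 49
F(K)*48 = 49*48 = 2352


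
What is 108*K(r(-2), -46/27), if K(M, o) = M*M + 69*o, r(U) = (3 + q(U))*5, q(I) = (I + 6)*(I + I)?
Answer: 443604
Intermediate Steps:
q(I) = 2*I*(6 + I) (q(I) = (6 + I)*(2*I) = 2*I*(6 + I))
r(U) = 15 + 10*U*(6 + U) (r(U) = (3 + 2*U*(6 + U))*5 = 15 + 10*U*(6 + U))
K(M, o) = M² + 69*o
108*K(r(-2), -46/27) = 108*((15 + 10*(-2)*(6 - 2))² + 69*(-46/27)) = 108*((15 + 10*(-2)*4)² + 69*(-46*1/27)) = 108*((15 - 80)² + 69*(-46/27)) = 108*((-65)² - 1058/9) = 108*(4225 - 1058/9) = 108*(36967/9) = 443604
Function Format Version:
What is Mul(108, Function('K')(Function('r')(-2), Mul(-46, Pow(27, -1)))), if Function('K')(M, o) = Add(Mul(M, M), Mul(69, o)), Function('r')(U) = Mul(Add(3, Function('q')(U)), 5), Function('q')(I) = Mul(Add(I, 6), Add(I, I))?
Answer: 443604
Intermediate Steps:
Function('q')(I) = Mul(2, I, Add(6, I)) (Function('q')(I) = Mul(Add(6, I), Mul(2, I)) = Mul(2, I, Add(6, I)))
Function('r')(U) = Add(15, Mul(10, U, Add(6, U))) (Function('r')(U) = Mul(Add(3, Mul(2, U, Add(6, U))), 5) = Add(15, Mul(10, U, Add(6, U))))
Function('K')(M, o) = Add(Pow(M, 2), Mul(69, o))
Mul(108, Function('K')(Function('r')(-2), Mul(-46, Pow(27, -1)))) = Mul(108, Add(Pow(Add(15, Mul(10, -2, Add(6, -2))), 2), Mul(69, Mul(-46, Pow(27, -1))))) = Mul(108, Add(Pow(Add(15, Mul(10, -2, 4)), 2), Mul(69, Mul(-46, Rational(1, 27))))) = Mul(108, Add(Pow(Add(15, -80), 2), Mul(69, Rational(-46, 27)))) = Mul(108, Add(Pow(-65, 2), Rational(-1058, 9))) = Mul(108, Add(4225, Rational(-1058, 9))) = Mul(108, Rational(36967, 9)) = 443604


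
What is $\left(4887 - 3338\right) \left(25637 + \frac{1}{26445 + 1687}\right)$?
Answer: $\frac{1117169911665}{28132} \approx 3.9712 \cdot 10^{7}$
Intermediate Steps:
$\left(4887 - 3338\right) \left(25637 + \frac{1}{26445 + 1687}\right) = 1549 \left(25637 + \frac{1}{28132}\right) = 1549 \cdot \frac{721220085}{28132} = \frac{1117169911665}{28132}$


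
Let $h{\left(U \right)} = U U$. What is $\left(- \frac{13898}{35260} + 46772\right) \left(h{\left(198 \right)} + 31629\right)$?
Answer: $\frac{58407716751363}{17630} \approx 3.313 \cdot 10^{9}$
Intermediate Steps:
$h{\left(U \right)} = U^{2}$
$\left(- \frac{13898}{35260} + 46772\right) \left(h{\left(198 \right)} + 31629\right) = \left(- \frac{13898}{35260} + 46772\right) \left(198^{2} + 31629\right) = \left(\left(-13898\right) \frac{1}{35260} + 46772\right) \left(39204 + 31629\right) = \left(- \frac{6949}{17630} + 46772\right) 70833 = \frac{824583411}{17630} \cdot 70833 = \frac{58407716751363}{17630}$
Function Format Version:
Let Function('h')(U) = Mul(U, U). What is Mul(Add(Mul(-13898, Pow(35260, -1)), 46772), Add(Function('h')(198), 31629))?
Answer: Rational(58407716751363, 17630) ≈ 3.3130e+9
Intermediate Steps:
Function('h')(U) = Pow(U, 2)
Mul(Add(Mul(-13898, Pow(35260, -1)), 46772), Add(Function('h')(198), 31629)) = Mul(Add(Mul(-13898, Pow(35260, -1)), 46772), Add(Pow(198, 2), 31629)) = Mul(Add(Mul(-13898, Rational(1, 35260)), 46772), Add(39204, 31629)) = Mul(Add(Rational(-6949, 17630), 46772), 70833) = Mul(Rational(824583411, 17630), 70833) = Rational(58407716751363, 17630)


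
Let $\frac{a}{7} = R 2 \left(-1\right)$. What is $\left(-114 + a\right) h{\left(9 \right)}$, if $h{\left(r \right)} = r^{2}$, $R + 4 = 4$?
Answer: $-9234$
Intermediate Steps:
$R = 0$ ($R = -4 + 4 = 0$)
$a = 0$ ($a = 7 \cdot 0 \cdot 2 \left(-1\right) = 7 \cdot 0 \left(-1\right) = 7 \cdot 0 = 0$)
$\left(-114 + a\right) h{\left(9 \right)} = \left(-114 + 0\right) 9^{2} = \left(-114\right) 81 = -9234$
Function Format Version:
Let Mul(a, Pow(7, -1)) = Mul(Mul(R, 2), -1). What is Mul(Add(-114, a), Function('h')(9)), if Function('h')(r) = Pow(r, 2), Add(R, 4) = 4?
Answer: -9234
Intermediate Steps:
R = 0 (R = Add(-4, 4) = 0)
a = 0 (a = Mul(7, Mul(Mul(0, 2), -1)) = Mul(7, Mul(0, -1)) = Mul(7, 0) = 0)
Mul(Add(-114, a), Function('h')(9)) = Mul(Add(-114, 0), Pow(9, 2)) = Mul(-114, 81) = -9234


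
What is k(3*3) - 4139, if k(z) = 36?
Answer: -4103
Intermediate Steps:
k(3*3) - 4139 = 36 - 4139 = -4103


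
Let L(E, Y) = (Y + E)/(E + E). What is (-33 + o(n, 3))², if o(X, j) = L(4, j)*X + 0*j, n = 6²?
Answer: 9/4 ≈ 2.2500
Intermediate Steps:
L(E, Y) = (E + Y)/(2*E) (L(E, Y) = (E + Y)/((2*E)) = (E + Y)*(1/(2*E)) = (E + Y)/(2*E))
n = 36
o(X, j) = X*(½ + j/8) (o(X, j) = ((½)*(4 + j)/4)*X + 0*j = ((½)*(¼)*(4 + j))*X + 0 = (½ + j/8)*X + 0 = X*(½ + j/8) + 0 = X*(½ + j/8))
(-33 + o(n, 3))² = (-33 + (⅛)*36*(4 + 3))² = (-33 + (⅛)*36*7)² = (-33 + 63/2)² = (-3/2)² = 9/4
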